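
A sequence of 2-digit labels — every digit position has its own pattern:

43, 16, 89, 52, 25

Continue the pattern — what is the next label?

First digit — −3 each step, mod 10: 4, 1, 8, 5, 2 → 9.
Second digit: +3 each step, mod 10, so 3, 6, 9, 2, 5 → 8.
Putting it together: 98.

98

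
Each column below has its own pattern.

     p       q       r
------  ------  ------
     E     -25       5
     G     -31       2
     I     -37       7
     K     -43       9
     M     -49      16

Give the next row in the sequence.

O  -55  25

Column p: letters move forward 2 places in the alphabet; E, G, I, K, M → O.
For the column q, −6 each step: -25, -31, -37, -43, -49 → -55.
Column r: 5, 2, 7, 9, 16 → 25 (each term is the sum of the two before it).
Combining the parts gives O  -55  25.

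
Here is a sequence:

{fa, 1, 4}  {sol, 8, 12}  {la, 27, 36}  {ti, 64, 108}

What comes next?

{do, 125, 324}

For the note, runs through the solfège scale do→ti: fa, sol, la, ti → do.
For the second coordinate, perfect cubes: 1³, 2³, 3³, …: 1, 8, 27, 64 → 125.
Third coordinate goes 4, 12, 36, 108 → 324 (×3 each step).
Putting it together: {do, 125, 324}.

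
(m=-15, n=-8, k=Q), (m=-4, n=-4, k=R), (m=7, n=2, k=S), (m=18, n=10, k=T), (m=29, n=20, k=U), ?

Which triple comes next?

M — +11 each step: -15, -4, 7, 18, 29 → 40.
N: differences are 4, 6, 8, … (increasing by 2 each time), so -8, -4, 2, 10, 20 → 32.
K — letters move forward 1 place in the alphabet: Q, R, S, T, U → V.
Combining the parts gives (m=40, n=32, k=V).

(m=40, n=32, k=V)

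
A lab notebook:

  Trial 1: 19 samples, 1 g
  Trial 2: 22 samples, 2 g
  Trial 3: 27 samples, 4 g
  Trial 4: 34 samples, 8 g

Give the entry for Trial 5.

For the samples, differences are 3, 5, 7, … (increasing by 2 each time): 19, 22, 27, 34 → 43.
G: ×2 each step; 1, 2, 4, 8 → 16.
So the next line is 43 samples, 16 g.

43 samples, 16 g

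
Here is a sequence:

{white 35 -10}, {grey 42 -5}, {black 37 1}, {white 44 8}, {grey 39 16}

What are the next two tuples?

For the shade, repeats white → grey → black: white, grey, black, white, grey → black → white.
For the second slot, alternating steps +7, −5, +7, −5, …: 35, 42, 37, 44, 39 → 46 → 41.
For the third slot, differences are 5, 6, 7, … (increasing by 1 each time): -10, -5, 1, 8, 16 → 25 → 35.
Putting the parts together: {black 46 25} and then {white 41 35}.

{black 46 25}, {white 41 35}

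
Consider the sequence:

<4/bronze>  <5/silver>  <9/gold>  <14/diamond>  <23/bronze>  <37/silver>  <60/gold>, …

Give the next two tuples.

First entry: each term is the sum of the two before it, so 4, 5, 9, 14, 23, 37, 60 → 97 → 157.
Rank: bronze, silver, gold, diamond, bronze, silver, gold → diamond → bronze (repeats bronze → silver → gold → diamond).
Putting the parts together: <97/diamond> and then <157/bronze>.

<97/diamond>, <157/bronze>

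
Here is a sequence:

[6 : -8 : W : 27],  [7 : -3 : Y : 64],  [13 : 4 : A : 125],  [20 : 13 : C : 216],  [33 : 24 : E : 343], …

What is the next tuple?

First entry: each term is the sum of the two before it, so 6, 7, 13, 20, 33 → 53.
Second entry — differences are 5, 7, 9, … (increasing by 2 each time): -8, -3, 4, 13, 24 → 37.
For the letter, letters move forward 2 places in the alphabet, wrapping Z→A: W, Y, A, C, E → G.
Fourth entry — perfect cubes: 3³, 4³, 5³, …: 27, 64, 125, 216, 343 → 512.
So the next tuple is [53 : 37 : G : 512].

[53 : 37 : G : 512]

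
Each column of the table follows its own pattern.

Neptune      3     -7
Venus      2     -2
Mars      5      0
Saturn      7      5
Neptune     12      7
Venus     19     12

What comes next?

Planet: repeats Neptune → Venus → Mars → Saturn; Neptune, Venus, Mars, Saturn, Neptune, Venus → Mars.
Second component: 3, 2, 5, 7, 12, 19 → 31 (each term is the sum of the two before it).
For the third component, alternating steps +5, +2, +5, +2, …: -7, -2, 0, 5, 7, 12 → 14.
Combining the parts gives Mars  31  14.

Mars  31  14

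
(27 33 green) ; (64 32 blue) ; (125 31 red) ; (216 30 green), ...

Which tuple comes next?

First slot goes 27, 64, 125, 216 → 343 (perfect cubes: 3³, 4³, 5³, …).
Second slot — −1 each step: 33, 32, 31, 30 → 29.
For the colour, repeats green → blue → red: green, blue, red, green → blue.
Putting it together: (343 29 blue).

(343 29 blue)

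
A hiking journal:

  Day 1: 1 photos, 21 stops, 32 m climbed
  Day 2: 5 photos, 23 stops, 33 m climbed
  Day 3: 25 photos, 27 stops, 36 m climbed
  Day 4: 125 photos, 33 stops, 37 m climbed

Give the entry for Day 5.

Photos: 1, 5, 25, 125 → 625 (×5 each step).
Stops goes 21, 23, 27, 33 → 41 (differences are 2, 4, 6, … (increasing by 2 each time)).
For the m climbed, alternating steps +1, +3, +1, +3, …: 32, 33, 36, 37 → 40.
Combining the parts gives 625 photos, 41 stops, 40 m climbed.

625 photos, 41 stops, 40 m climbed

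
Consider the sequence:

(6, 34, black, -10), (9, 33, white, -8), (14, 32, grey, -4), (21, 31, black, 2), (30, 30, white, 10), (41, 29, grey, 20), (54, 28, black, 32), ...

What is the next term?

(69, 27, white, 46)

First value — differences are 3, 5, 7, … (increasing by 2 each time): 6, 9, 14, 21, 30, 41, 54 → 69.
Second value: −1 each step, so 34, 33, 32, 31, 30, 29, 28 → 27.
Shade: repeats black → white → grey, so black, white, grey, black, white, grey, black → white.
Fourth value: -10, -8, -4, 2, 10, 20, 32 → 46 (differences are 2, 4, 6, … (increasing by 2 each time)).
So the next term is (69, 27, white, 46).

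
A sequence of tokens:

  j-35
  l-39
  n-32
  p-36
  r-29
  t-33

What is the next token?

v-26

Letter: j, l, n, p, r, t → v (letters move forward 2 places in the alphabet).
Second component: 35, 39, 32, 36, 29, 33 → 26 (alternating steps +4, −7, +4, −7, …).
Combining the parts gives v-26.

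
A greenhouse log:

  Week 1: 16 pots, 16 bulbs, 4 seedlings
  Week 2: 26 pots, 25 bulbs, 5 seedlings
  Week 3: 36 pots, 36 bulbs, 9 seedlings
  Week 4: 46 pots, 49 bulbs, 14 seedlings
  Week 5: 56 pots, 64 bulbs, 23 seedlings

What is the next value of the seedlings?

Seedlings — each term is the sum of the two before it: 4, 5, 9, 14, 23 → 37.

37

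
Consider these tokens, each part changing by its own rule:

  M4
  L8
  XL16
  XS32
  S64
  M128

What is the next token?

L256

Size goes M, L, XL, XS, S, M → L (repeats M → L → XL → XS → S).
Second component: 4, 8, 16, 32, 64, 128 → 256 (×2 each step).
So the next token is L256.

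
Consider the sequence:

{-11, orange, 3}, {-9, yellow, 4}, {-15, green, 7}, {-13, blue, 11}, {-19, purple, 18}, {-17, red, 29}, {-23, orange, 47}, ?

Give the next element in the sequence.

{-21, yellow, 76}

First value — alternating steps +2, −6, +2, −6, …: -11, -9, -15, -13, -19, -17, -23 → -21.
Colour — repeats orange → yellow → green → blue → purple → red: orange, yellow, green, blue, purple, red, orange → yellow.
Third value — each term is the sum of the two before it: 3, 4, 7, 11, 18, 29, 47 → 76.
So the next element is {-21, yellow, 76}.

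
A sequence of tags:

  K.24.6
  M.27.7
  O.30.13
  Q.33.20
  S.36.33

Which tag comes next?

Letter: letters move forward 2 places in the alphabet, so K, M, O, Q, S → U.
Second component goes 24, 27, 30, 33, 36 → 39 (+3 each step).
Third component — each term is the sum of the two before it: 6, 7, 13, 20, 33 → 53.
Combining the parts gives U.39.53.

U.39.53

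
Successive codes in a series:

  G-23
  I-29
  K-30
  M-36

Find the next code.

Letter: letters move forward 2 places in the alphabet, so G, I, K, M → O.
Second component: alternating steps +6, +1, +6, +1, …, so 23, 29, 30, 36 → 37.
Putting it together: O-37.

O-37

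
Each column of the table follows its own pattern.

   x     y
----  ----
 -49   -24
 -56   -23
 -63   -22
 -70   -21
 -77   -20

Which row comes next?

-84  -19

Column x: -49, -56, -63, -70, -77 → -84 (−7 each step).
Column y: +1 each step; -24, -23, -22, -21, -20 → -19.
Putting it together: -84  -19.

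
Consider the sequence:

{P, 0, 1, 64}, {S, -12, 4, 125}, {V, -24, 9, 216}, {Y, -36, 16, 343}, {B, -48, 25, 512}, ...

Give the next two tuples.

{E, -60, 36, 729}, {H, -72, 49, 1000}

Letter: letters move forward 3 places in the alphabet, wrapping Z→A, so P, S, V, Y, B → E → H.
Second value — −12 each step: 0, -12, -24, -36, -48 → -60 → -72.
Third value: perfect squares: 1², 2², 3², …; 1, 4, 9, 16, 25 → 36 → 49.
Fourth value — perfect cubes: 4³, 5³, 6³, …: 64, 125, 216, 343, 512 → 729 → 1000.
So the next two tuples are {E, -60, 36, 729} and {H, -72, 49, 1000}.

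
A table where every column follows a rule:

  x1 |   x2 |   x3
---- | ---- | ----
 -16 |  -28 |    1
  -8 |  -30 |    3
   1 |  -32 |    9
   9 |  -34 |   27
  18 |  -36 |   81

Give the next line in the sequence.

26  -38  243

Column x1 — alternating steps +8, +9, +8, +9, …: -16, -8, 1, 9, 18 → 26.
Column x2 — −2 each step: -28, -30, -32, -34, -36 → -38.
For the column x3, ×3 each step: 1, 3, 9, 27, 81 → 243.
Combining the parts gives 26  -38  243.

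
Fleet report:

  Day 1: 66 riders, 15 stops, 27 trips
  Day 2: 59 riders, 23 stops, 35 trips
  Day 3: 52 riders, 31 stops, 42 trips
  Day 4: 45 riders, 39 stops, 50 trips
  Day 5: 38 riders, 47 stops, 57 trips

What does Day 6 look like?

31 riders, 55 stops, 65 trips

Riders goes 66, 59, 52, 45, 38 → 31 (−7 each step).
Stops — +8 each step: 15, 23, 31, 39, 47 → 55.
Trips: 27, 35, 42, 50, 57 → 65 (alternating steps +8, +7, +8, +7, …).
Putting it together: 31 riders, 55 stops, 65 trips.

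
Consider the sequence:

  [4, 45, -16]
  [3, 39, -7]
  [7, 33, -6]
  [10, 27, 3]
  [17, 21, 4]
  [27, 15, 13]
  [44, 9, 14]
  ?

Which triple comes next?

First part: 4, 3, 7, 10, 17, 27, 44 → 71 (each term is the sum of the two before it).
Second part: −6 each step; 45, 39, 33, 27, 21, 15, 9 → 3.
Third part: alternating steps +9, +1, +9, +1, …; -16, -7, -6, 3, 4, 13, 14 → 23.
Combining the parts gives [71, 3, 23].

[71, 3, 23]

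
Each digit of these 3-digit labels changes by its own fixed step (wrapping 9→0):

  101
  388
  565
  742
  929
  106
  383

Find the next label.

First digit: +2 each step, mod 10, so 1, 3, 5, 7, 9, 1, 3 → 5.
Second digit — −2 each step, mod 10: 0, 8, 6, 4, 2, 0, 8 → 6.
Third digit: −3 each step, mod 10; 1, 8, 5, 2, 9, 6, 3 → 0.
Combining the parts gives 560.

560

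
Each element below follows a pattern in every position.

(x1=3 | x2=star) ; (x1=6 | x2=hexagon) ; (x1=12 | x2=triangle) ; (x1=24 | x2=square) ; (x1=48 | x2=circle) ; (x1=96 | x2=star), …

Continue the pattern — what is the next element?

X1: 3, 6, 12, 24, 48, 96 → 192 (×2 each step).
X2: star, hexagon, triangle, square, circle, star → hexagon (repeats star → hexagon → triangle → square → circle).
Putting it together: (x1=192 | x2=hexagon).

(x1=192 | x2=hexagon)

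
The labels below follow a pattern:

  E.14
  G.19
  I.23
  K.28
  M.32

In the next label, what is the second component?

37

Letter: letters move forward 2 places in the alphabet; E, G, I, K, M → O.
Second component: alternating steps +5, +4, +5, +4, …; 14, 19, 23, 28, 32 → 37.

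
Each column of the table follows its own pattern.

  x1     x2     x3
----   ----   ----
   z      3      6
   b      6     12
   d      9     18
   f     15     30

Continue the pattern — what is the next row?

For the column x1, letters move forward 2 places in the alphabet, wrapping Z→A: z, b, d, f → h.
Column x2: each term is the sum of the two before it, so 3, 6, 9, 15 → 24.
Column x3: 6, 12, 18, 30 → 48 (always 2 × the column x2).
Combining the parts gives h  24  48.

h  24  48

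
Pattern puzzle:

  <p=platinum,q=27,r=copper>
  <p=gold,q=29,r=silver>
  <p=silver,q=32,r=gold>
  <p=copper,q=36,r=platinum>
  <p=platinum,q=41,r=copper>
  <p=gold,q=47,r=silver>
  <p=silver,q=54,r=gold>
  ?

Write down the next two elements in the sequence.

<p=copper,q=62,r=platinum>, <p=platinum,q=71,r=copper>

P: platinum, gold, silver, copper, platinum, gold, silver → copper → platinum (repeats platinum → gold → silver → copper).
Q goes 27, 29, 32, 36, 41, 47, 54 → 62 → 71 (differences are 2, 3, 4, … (increasing by 1 each time)).
For the r, repeats copper → silver → gold → platinum: copper, silver, gold, platinum, copper, silver, gold → platinum → copper.
So the next two elements are <p=copper,q=62,r=platinum> and <p=platinum,q=71,r=copper>.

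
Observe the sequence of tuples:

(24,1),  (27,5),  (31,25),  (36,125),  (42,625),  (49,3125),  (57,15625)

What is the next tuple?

(66,78125)

First value: 24, 27, 31, 36, 42, 49, 57 → 66 (differences are 3, 4, 5, … (increasing by 1 each time)).
Second value: 1, 5, 25, 125, 625, 3125, 15625 → 78125 (×5 each step).
So the next tuple is (66,78125).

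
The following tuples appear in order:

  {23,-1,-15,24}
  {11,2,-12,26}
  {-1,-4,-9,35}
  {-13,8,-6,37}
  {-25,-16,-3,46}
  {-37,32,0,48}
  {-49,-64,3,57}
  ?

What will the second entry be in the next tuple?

128

Second entry: ×(-2) each step, so -1, 2, -4, 8, -16, 32, -64 → 128.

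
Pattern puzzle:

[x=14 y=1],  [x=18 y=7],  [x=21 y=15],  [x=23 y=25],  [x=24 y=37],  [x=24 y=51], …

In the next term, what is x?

For the x, differences are 4, 3, 2, … (decreasing by 1 each time): 14, 18, 21, 23, 24, 24 → 23.
Y: 1, 7, 15, 25, 37, 51 → 67 (differences are 6, 8, 10, … (increasing by 2 each time)).

23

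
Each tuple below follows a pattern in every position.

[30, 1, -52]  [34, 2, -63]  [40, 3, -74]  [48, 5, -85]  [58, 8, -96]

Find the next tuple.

[70, 13, -107]

First part: differences are 4, 6, 8, … (increasing by 2 each time), so 30, 34, 40, 48, 58 → 70.
For the second part, each term is the sum of the two before it: 1, 2, 3, 5, 8 → 13.
Third part — −11 each step: -52, -63, -74, -85, -96 → -107.
So the next tuple is [70, 13, -107].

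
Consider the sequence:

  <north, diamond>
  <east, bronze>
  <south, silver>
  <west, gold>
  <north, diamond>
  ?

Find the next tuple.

Direction: repeats north → east → south → west, so north, east, south, west, north → east.
For the rank, repeats diamond → bronze → silver → gold: diamond, bronze, silver, gold, diamond → bronze.
Putting it together: <east, bronze>.

<east, bronze>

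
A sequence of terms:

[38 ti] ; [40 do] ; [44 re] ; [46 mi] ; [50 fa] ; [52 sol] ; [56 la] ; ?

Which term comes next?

[58 ti]

For the first coordinate, alternating steps +2, +4, +2, +4, …: 38, 40, 44, 46, 50, 52, 56 → 58.
Note: ti, do, re, mi, fa, sol, la → ti (runs through the solfège scale do→ti).
Putting it together: [58 ti].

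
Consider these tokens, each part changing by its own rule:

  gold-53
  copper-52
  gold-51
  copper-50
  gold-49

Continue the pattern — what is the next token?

Metal goes gold, copper, gold, copper, gold → copper (alternates gold ↔ copper).
Second component: −1 each step, so 53, 52, 51, 50, 49 → 48.
Putting it together: copper-48.

copper-48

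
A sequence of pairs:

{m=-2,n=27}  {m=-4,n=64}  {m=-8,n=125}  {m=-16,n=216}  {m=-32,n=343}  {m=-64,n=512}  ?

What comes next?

For the m, ×2 each step: -2, -4, -8, -16, -32, -64 → -128.
For the n, perfect cubes: 3³, 4³, 5³, …: 27, 64, 125, 216, 343, 512 → 729.
Combining the parts gives {m=-128,n=729}.

{m=-128,n=729}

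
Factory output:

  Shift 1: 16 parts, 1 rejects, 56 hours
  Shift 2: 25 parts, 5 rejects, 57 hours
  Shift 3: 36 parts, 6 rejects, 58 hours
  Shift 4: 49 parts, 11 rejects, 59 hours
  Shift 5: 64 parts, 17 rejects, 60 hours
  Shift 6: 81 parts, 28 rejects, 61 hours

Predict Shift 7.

For the parts, perfect squares: 4², 5², 6², …: 16, 25, 36, 49, 64, 81 → 100.
For the rejects, each term is the sum of the two before it: 1, 5, 6, 11, 17, 28 → 45.
Hours goes 56, 57, 58, 59, 60, 61 → 62 (+1 each step).
So the next record is 100 parts, 45 rejects, 62 hours.

100 parts, 45 rejects, 62 hours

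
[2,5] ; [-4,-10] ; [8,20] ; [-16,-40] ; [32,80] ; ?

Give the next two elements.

First part — ×(-2) each step: 2, -4, 8, -16, 32 → -64 → 128.
For the second part, ×(-2) each step: 5, -10, 20, -40, 80 → -160 → 320.
Putting the parts together: [-64,-160] and then [128,320].

[-64,-160], [128,320]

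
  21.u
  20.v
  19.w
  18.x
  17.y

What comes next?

First component goes 21, 20, 19, 18, 17 → 16 (−1 each step).
For the letter, letters move forward 1 place in the alphabet: u, v, w, x, y → z.
Combining the parts gives 16.z.

16.z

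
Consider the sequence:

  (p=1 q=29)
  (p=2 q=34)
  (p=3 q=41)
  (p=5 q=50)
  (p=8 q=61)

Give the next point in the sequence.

(p=13 q=74)

For the p, each term is the sum of the two before it: 1, 2, 3, 5, 8 → 13.
Q: differences are 5, 7, 9, … (increasing by 2 each time), so 29, 34, 41, 50, 61 → 74.
Putting it together: (p=13 q=74).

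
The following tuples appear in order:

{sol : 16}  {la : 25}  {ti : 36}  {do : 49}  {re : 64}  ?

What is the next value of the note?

Note goes sol, la, ti, do, re → mi (runs through the solfège scale do→ti).

mi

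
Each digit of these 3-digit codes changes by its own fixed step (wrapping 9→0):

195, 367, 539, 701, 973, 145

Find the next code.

317

First digit: +2 each step, mod 10, so 1, 3, 5, 7, 9, 1 → 3.
Second digit: 9, 6, 3, 0, 7, 4 → 1 (−3 each step, mod 10).
Third digit: +2 each step, mod 10; 5, 7, 9, 1, 3, 5 → 7.
Combining the parts gives 317.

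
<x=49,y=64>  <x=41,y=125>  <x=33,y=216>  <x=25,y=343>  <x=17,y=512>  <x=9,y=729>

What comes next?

<x=1,y=1000>

For the x, −8 each step: 49, 41, 33, 25, 17, 9 → 1.
Y: perfect cubes: 4³, 5³, 6³, …; 64, 125, 216, 343, 512, 729 → 1000.
Putting it together: <x=1,y=1000>.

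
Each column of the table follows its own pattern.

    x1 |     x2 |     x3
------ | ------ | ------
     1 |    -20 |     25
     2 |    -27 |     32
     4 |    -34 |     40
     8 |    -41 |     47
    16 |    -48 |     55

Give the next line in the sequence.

For the column x1, ×2 each step: 1, 2, 4, 8, 16 → 32.
Column x2 goes -20, -27, -34, -41, -48 → -55 (−7 each step).
For the column x3, alternating steps +7, +8, +7, +8, …: 25, 32, 40, 47, 55 → 62.
Putting it together: 32  -55  62.

32  -55  62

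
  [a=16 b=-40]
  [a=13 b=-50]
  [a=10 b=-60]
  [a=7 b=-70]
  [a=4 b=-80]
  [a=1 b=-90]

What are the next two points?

[a=-2 b=-100], [a=-5 b=-110]

A: −3 each step; 16, 13, 10, 7, 4, 1 → -2 → -5.
B — −10 each step: -40, -50, -60, -70, -80, -90 → -100 → -110.
So the next two points are [a=-2 b=-100] and [a=-5 b=-110].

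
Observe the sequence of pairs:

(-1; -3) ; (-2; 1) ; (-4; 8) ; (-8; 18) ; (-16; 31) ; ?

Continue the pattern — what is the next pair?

First component — ×2 each step: -1, -2, -4, -8, -16 → -32.
For the second component, differences are 4, 7, 10, … (increasing by 3 each time): -3, 1, 8, 18, 31 → 47.
Putting it together: (-32; 47).

(-32; 47)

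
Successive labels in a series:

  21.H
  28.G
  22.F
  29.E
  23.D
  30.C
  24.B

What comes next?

For the first component, alternating steps +7, −6, +7, −6, …: 21, 28, 22, 29, 23, 30, 24 → 31.
Letter: H, G, F, E, D, C, B → A (letters move back 1 place in the alphabet).
Putting it together: 31.A.

31.A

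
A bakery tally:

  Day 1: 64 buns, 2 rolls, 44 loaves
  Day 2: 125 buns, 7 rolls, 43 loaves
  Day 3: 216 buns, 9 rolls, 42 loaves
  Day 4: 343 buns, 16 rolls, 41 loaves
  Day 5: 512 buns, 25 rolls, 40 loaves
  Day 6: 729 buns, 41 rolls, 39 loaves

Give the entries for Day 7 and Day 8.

Buns goes 64, 125, 216, 343, 512, 729 → 1000 → 1331 (perfect cubes: 4³, 5³, 6³, …).
For the rolls, each term is the sum of the two before it: 2, 7, 9, 16, 25, 41 → 66 → 107.
For the loaves, −1 each step: 44, 43, 42, 41, 40, 39 → 38 → 37.
So the next two rows are 1000 buns, 66 rolls, 38 loaves and 1331 buns, 107 rolls, 37 loaves.

1000 buns, 66 rolls, 38 loaves; 1331 buns, 107 rolls, 37 loaves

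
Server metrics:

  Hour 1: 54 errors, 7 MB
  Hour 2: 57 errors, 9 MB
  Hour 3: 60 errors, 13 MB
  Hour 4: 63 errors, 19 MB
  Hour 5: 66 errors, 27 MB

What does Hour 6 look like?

69 errors, 37 MB

Errors — +3 each step: 54, 57, 60, 63, 66 → 69.
MB goes 7, 9, 13, 19, 27 → 37 (differences are 2, 4, 6, … (increasing by 2 each time)).
Combining the parts gives 69 errors, 37 MB.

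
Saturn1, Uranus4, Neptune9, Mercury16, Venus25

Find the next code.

Planet goes Saturn, Uranus, Neptune, Mercury, Venus → Earth (runs through the planets Mercury→Neptune).
Second component: perfect squares: 1², 2², 3², …; 1, 4, 9, 16, 25 → 36.
Putting it together: Earth36.

Earth36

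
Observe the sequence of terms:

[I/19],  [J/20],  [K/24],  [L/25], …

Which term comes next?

Letter: letters move forward 1 place in the alphabet; I, J, K, L → M.
Second part: alternating steps +1, +4, +1, +4, …; 19, 20, 24, 25 → 29.
Combining the parts gives [M/29].

[M/29]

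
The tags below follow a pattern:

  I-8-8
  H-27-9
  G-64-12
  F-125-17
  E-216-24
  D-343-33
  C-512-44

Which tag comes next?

B-729-57

For the letter, letters move back 1 place in the alphabet: I, H, G, F, E, D, C → B.
For the second component, perfect cubes: 2³, 3³, 4³, …: 8, 27, 64, 125, 216, 343, 512 → 729.
Third component: 8, 9, 12, 17, 24, 33, 44 → 57 (differences are 1, 3, 5, … (increasing by 2 each time)).
So the next tag is B-729-57.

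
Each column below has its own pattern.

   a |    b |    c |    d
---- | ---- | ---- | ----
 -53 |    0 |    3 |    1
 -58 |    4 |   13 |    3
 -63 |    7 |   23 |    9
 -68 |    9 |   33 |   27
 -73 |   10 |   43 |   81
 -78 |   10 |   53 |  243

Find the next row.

Column a: -53, -58, -63, -68, -73, -78 → -83 (−5 each step).
Column b: differences are 4, 3, 2, … (decreasing by 1 each time); 0, 4, 7, 9, 10, 10 → 9.
For the column c, +10 each step: 3, 13, 23, 33, 43, 53 → 63.
Column d goes 1, 3, 9, 27, 81, 243 → 729 (×3 each step).
Combining the parts gives -83  9  63  729.

-83  9  63  729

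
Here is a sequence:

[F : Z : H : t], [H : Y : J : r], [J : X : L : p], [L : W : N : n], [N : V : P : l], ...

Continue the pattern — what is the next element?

[P : U : R : j]

First letter: letters move forward 2 places in the alphabet, so F, H, J, L, N → P.
Second letter: letters move back 1 place in the alphabet; Z, Y, X, W, V → U.
Third letter — letters move forward 2 places in the alphabet: H, J, L, N, P → R.
Fourth letter: t, r, p, n, l → j (letters move back 2 places in the alphabet).
Combining the parts gives [P : U : R : j].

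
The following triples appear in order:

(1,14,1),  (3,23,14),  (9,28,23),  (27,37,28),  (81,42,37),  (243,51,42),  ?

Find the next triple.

First coordinate: 1, 3, 9, 27, 81, 243 → 729 (×3 each step).
Second coordinate — alternating steps +9, +5, +9, +5, …: 14, 23, 28, 37, 42, 51 → 56.
For the third coordinate, always the previous value of the second coordinate: 1, 14, 23, 28, 37, 42 → 51.
So the next triple is (729,56,51).

(729,56,51)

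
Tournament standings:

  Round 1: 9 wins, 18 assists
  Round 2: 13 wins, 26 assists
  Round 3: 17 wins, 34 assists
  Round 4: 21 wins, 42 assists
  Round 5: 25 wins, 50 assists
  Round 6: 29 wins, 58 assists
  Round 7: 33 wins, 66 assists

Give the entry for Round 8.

Wins: 9, 13, 17, 21, 25, 29, 33 → 37 (+4 each step).
Assists: always 2 × the wins, so 18, 26, 34, 42, 50, 58, 66 → 74.
So the next row is 37 wins, 74 assists.

37 wins, 74 assists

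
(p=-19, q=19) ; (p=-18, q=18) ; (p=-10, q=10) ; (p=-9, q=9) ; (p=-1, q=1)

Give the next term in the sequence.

P: alternating steps +1, +8, +1, +8, …; -19, -18, -10, -9, -1 → 0.
Q: together with the p always sums to 0; 19, 18, 10, 9, 1 → 0.
Combining the parts gives (p=0, q=0).

(p=0, q=0)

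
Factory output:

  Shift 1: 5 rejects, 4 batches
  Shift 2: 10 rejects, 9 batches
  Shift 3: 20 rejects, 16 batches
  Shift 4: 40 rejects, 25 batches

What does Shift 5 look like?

For the rejects, ×2 each step: 5, 10, 20, 40 → 80.
Batches — perfect squares: 2², 3², 4², …: 4, 9, 16, 25 → 36.
Combining the parts gives 80 rejects, 36 batches.

80 rejects, 36 batches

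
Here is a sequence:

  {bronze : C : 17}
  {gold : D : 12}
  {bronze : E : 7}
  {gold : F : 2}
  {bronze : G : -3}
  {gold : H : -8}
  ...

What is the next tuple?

{bronze : I : -13}

Rank: bronze, gold, bronze, gold, bronze, gold → bronze (alternates bronze ↔ gold).
Letter: C, D, E, F, G, H → I (letters move forward 1 place in the alphabet).
Third coordinate goes 17, 12, 7, 2, -3, -8 → -13 (−5 each step).
Combining the parts gives {bronze : I : -13}.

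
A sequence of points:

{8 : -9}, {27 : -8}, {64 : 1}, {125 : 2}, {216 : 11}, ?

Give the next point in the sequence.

{343 : 12}

First part — perfect cubes: 2³, 3³, 4³, …: 8, 27, 64, 125, 216 → 343.
Second part: alternating steps +1, +9, +1, +9, …; -9, -8, 1, 2, 11 → 12.
So the next point is {343 : 12}.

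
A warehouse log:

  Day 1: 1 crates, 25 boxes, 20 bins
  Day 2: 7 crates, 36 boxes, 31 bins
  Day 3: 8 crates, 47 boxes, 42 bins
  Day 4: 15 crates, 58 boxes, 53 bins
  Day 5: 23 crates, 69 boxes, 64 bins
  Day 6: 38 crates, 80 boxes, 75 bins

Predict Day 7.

61 crates, 91 boxes, 86 bins

Crates goes 1, 7, 8, 15, 23, 38 → 61 (each term is the sum of the two before it).
Boxes goes 25, 36, 47, 58, 69, 80 → 91 (+11 each step).
Bins: always 5 less than the boxes; 20, 31, 42, 53, 64, 75 → 86.
Putting it together: 61 crates, 91 boxes, 86 bins.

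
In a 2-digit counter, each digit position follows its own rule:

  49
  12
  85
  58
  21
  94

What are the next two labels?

For the first digit, −3 each step, mod 10: 4, 1, 8, 5, 2, 9 → 6 → 3.
Second digit goes 9, 2, 5, 8, 1, 4 → 7 → 0 (+3 each step, mod 10).
Putting the parts together: 67 and then 30.

67, 30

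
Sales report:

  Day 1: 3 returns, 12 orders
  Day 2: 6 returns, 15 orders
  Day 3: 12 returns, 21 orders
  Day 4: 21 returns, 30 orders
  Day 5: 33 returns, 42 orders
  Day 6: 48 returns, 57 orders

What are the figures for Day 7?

Returns goes 3, 6, 12, 21, 33, 48 → 66 (differences are 3, 6, 9, … (increasing by 3 each time)).
Orders goes 12, 15, 21, 30, 42, 57 → 75 (always 9 more than the returns).
Putting it together: 66 returns, 75 orders.

66 returns, 75 orders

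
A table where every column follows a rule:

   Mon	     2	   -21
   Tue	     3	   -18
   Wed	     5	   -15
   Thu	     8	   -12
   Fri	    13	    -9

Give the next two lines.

Day: runs through the weekdays Mon→Sun; Mon, Tue, Wed, Thu, Fri → Sat → Sun.
Second component — each term is the sum of the two before it: 2, 3, 5, 8, 13 → 21 → 34.
For the third component, +3 each step: -21, -18, -15, -12, -9 → -6 → -3.
So the next two lines are Sat  21  -6 and Sun  34  -3.

Sat  21  -6; Sun  34  -3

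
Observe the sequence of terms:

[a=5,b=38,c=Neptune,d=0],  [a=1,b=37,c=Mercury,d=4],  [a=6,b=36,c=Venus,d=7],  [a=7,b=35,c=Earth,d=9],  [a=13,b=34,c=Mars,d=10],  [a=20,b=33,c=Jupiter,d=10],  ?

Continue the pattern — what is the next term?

A — each term is the sum of the two before it: 5, 1, 6, 7, 13, 20 → 33.
B — −1 each step: 38, 37, 36, 35, 34, 33 → 32.
C: Neptune, Mercury, Venus, Earth, Mars, Jupiter → Saturn (runs through the planets Mercury→Neptune).
For the d, differences are 4, 3, 2, … (decreasing by 1 each time): 0, 4, 7, 9, 10, 10 → 9.
So the next term is [a=33,b=32,c=Saturn,d=9].

[a=33,b=32,c=Saturn,d=9]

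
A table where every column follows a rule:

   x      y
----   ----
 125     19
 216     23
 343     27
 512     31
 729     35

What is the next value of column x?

For the column x, perfect cubes: 5³, 6³, 7³, …: 125, 216, 343, 512, 729 → 1000.

1000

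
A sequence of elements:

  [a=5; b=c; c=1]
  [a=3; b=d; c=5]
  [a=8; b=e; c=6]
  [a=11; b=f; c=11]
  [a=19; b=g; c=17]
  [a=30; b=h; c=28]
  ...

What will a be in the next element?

A — each term is the sum of the two before it: 5, 3, 8, 11, 19, 30 → 49.

49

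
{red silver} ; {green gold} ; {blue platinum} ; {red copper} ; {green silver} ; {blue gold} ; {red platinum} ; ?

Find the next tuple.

{green copper}

Colour: repeats red → green → blue, so red, green, blue, red, green, blue, red → green.
For the metal, repeats silver → gold → platinum → copper: silver, gold, platinum, copper, silver, gold, platinum → copper.
Putting it together: {green copper}.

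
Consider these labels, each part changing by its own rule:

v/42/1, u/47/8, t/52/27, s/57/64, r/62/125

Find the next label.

Letter: v, u, t, s, r → q (letters move back 1 place in the alphabet).
Second component goes 42, 47, 52, 57, 62 → 67 (+5 each step).
Third component — perfect cubes: 1³, 2³, 3³, …: 1, 8, 27, 64, 125 → 216.
Putting it together: q/67/216.

q/67/216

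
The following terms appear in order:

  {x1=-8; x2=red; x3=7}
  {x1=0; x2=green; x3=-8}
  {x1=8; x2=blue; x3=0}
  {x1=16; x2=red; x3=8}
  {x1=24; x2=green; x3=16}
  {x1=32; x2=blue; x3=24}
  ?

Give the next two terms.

X1: +8 each step; -8, 0, 8, 16, 24, 32 → 40 → 48.
For the x2, repeats red → green → blue: red, green, blue, red, green, blue → red → green.
X3 — always the previous value of the x1: 7, -8, 0, 8, 16, 24 → 32 → 40.
So the next two terms are {x1=40; x2=red; x3=32} and {x1=48; x2=green; x3=40}.

{x1=40; x2=red; x3=32}, {x1=48; x2=green; x3=40}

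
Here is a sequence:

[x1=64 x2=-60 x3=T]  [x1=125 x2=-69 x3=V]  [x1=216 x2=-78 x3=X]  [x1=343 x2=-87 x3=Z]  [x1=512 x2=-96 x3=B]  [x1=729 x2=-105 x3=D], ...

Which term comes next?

[x1=1000 x2=-114 x3=F]

For the x1, perfect cubes: 4³, 5³, 6³, …: 64, 125, 216, 343, 512, 729 → 1000.
X2: −9 each step, so -60, -69, -78, -87, -96, -105 → -114.
X3: letters move forward 2 places in the alphabet, wrapping Z→A, so T, V, X, Z, B, D → F.
So the next term is [x1=1000 x2=-114 x3=F].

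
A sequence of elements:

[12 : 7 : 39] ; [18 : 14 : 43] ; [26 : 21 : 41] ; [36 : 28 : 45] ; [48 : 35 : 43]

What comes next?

[62 : 42 : 47]

First part: differences are 6, 8, 10, … (increasing by 2 each time); 12, 18, 26, 36, 48 → 62.
Second part: +7 each step; 7, 14, 21, 28, 35 → 42.
Third part goes 39, 43, 41, 45, 43 → 47 (alternating steps +4, −2, +4, −2, …).
So the next element is [62 : 42 : 47].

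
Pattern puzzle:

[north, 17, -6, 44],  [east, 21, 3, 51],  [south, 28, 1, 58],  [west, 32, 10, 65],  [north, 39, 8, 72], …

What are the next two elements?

[east, 43, 17, 79], [south, 50, 15, 86]

Direction goes north, east, south, west, north → east → south (repeats north → east → south → west).
Second part: alternating steps +4, +7, +4, +7, …, so 17, 21, 28, 32, 39 → 43 → 50.
Third part — alternating steps +9, −2, +9, −2, …: -6, 3, 1, 10, 8 → 17 → 15.
Fourth part goes 44, 51, 58, 65, 72 → 79 → 86 (+7 each step).
Putting the parts together: [east, 43, 17, 79] and then [south, 50, 15, 86].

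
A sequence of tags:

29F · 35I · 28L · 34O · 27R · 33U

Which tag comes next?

First component: alternating steps +6, −7, +6, −7, …, so 29, 35, 28, 34, 27, 33 → 26.
For the letter, letters move forward 3 places in the alphabet: F, I, L, O, R, U → X.
Combining the parts gives 26X.

26X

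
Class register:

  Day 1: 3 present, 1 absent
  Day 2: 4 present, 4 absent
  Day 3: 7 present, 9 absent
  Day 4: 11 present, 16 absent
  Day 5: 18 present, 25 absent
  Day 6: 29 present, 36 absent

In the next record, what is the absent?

49

Absent — perfect squares: 1², 2², 3², …: 1, 4, 9, 16, 25, 36 → 49.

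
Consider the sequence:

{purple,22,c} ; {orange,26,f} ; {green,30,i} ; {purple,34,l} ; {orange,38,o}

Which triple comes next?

Colour: purple, orange, green, purple, orange → green (repeats purple → orange → green).
Second part — +4 each step: 22, 26, 30, 34, 38 → 42.
Letter — letters move forward 3 places in the alphabet: c, f, i, l, o → r.
Combining the parts gives {green,42,r}.

{green,42,r}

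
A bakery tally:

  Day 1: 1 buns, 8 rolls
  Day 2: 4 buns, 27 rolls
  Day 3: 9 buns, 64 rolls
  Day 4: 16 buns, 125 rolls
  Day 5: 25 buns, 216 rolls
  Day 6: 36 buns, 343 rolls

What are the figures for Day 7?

Buns goes 1, 4, 9, 16, 25, 36 → 49 (differences are 3, 5, 7, … (increasing by 2 each time)).
Rolls goes 8, 27, 64, 125, 216, 343 → 512 (perfect cubes: 2³, 3³, 4³, …).
So the next row is 49 buns, 512 rolls.

49 buns, 512 rolls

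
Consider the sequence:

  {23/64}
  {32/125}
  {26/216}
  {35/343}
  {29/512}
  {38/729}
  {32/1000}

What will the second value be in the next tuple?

1331

Second value: perfect cubes: 4³, 5³, 6³, …; 64, 125, 216, 343, 512, 729, 1000 → 1331.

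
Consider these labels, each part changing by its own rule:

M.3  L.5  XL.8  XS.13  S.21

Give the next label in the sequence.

Size goes M, L, XL, XS, S → M (runs through clothing sizes XS→XL).
Second component — each term is the sum of the two before it: 3, 5, 8, 13, 21 → 34.
Combining the parts gives M.34.

M.34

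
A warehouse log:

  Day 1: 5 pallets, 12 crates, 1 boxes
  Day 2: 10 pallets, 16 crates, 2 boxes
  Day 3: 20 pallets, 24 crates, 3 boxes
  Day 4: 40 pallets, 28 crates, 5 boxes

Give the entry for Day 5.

Pallets goes 5, 10, 20, 40 → 80 (×2 each step).
Crates: alternating steps +4, +8, +4, +8, …, so 12, 16, 24, 28 → 36.
For the boxes, each term is the sum of the two before it: 1, 2, 3, 5 → 8.
Putting it together: 80 pallets, 36 crates, 8 boxes.

80 pallets, 36 crates, 8 boxes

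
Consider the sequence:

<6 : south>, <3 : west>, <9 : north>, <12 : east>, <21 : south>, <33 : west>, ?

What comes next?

<54 : north>

For the first entry, each term is the sum of the two before it: 6, 3, 9, 12, 21, 33 → 54.
Direction: south, west, north, east, south, west → north (repeats south → west → north → east).
Putting it together: <54 : north>.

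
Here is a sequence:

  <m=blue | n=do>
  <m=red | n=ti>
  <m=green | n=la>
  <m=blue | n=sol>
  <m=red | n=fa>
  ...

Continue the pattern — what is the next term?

<m=green | n=mi>

M — repeats blue → red → green: blue, red, green, blue, red → green.
For the n, runs backward through the solfège scale do→ti: do, ti, la, sol, fa → mi.
Putting it together: <m=green | n=mi>.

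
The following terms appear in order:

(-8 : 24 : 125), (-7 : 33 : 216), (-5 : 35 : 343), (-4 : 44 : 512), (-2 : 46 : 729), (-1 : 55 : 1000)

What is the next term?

(1 : 57 : 1331)

First coordinate: -8, -7, -5, -4, -2, -1 → 1 (alternating steps +1, +2, +1, +2, …).
Second coordinate goes 24, 33, 35, 44, 46, 55 → 57 (alternating steps +9, +2, +9, +2, …).
Third coordinate: perfect cubes: 5³, 6³, 7³, …, so 125, 216, 343, 512, 729, 1000 → 1331.
Combining the parts gives (1 : 57 : 1331).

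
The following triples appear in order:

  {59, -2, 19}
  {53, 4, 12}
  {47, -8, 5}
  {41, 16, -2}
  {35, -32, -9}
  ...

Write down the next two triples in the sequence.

First part goes 59, 53, 47, 41, 35 → 29 → 23 (−6 each step).
Second part: ×(-2) each step; -2, 4, -8, 16, -32 → 64 → -128.
Third part goes 19, 12, 5, -2, -9 → -16 → -23 (−7 each step).
So the next two triples are {29, 64, -16} and {23, -128, -23}.

{29, 64, -16}, {23, -128, -23}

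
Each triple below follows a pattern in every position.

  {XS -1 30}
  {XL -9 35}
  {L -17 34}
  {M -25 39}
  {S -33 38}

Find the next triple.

For the size, runs backward through clothing sizes XS→XL: XS, XL, L, M, S → XS.
Second component: -1, -9, -17, -25, -33 → -41 (−8 each step).
Third component — alternating steps +5, −1, +5, −1, …: 30, 35, 34, 39, 38 → 43.
Combining the parts gives {XS -41 43}.

{XS -41 43}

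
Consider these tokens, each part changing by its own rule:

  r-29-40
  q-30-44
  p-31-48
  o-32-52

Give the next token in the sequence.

n-33-56

Letter: r, q, p, o → n (letters move back 1 place in the alphabet).
Second component: +1 each step; 29, 30, 31, 32 → 33.
Third component: +4 each step, so 40, 44, 48, 52 → 56.
So the next token is n-33-56.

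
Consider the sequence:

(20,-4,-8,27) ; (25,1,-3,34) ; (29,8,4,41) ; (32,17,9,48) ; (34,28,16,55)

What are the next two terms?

(35,41,21,62), (35,56,28,69)

First component: differences are 5, 4, 3, … (decreasing by 1 each time); 20, 25, 29, 32, 34 → 35 → 35.
Second component: differences are 5, 7, 9, … (increasing by 2 each time), so -4, 1, 8, 17, 28 → 41 → 56.
For the third component, alternating steps +5, +7, +5, +7, …: -8, -3, 4, 9, 16 → 21 → 28.
Fourth component: +7 each step, so 27, 34, 41, 48, 55 → 62 → 69.
So the next two terms are (35,41,21,62) and (35,56,28,69).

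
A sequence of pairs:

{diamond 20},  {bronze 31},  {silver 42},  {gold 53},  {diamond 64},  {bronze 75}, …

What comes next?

Rank: diamond, bronze, silver, gold, diamond, bronze → silver (repeats diamond → bronze → silver → gold).
Second entry: +11 each step, so 20, 31, 42, 53, 64, 75 → 86.
So the next pair is {silver 86}.

{silver 86}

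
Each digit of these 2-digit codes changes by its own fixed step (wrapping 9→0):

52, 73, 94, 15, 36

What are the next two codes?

For the first digit, +2 each step, mod 10: 5, 7, 9, 1, 3 → 5 → 7.
Second digit: 2, 3, 4, 5, 6 → 7 → 8 (+1 each step, mod 10).
So the next two codes are 57 and 78.

57, 78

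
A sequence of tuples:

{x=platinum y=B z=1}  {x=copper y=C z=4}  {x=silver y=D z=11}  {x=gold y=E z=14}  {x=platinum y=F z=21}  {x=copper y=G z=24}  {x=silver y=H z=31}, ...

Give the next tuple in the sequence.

X: repeats platinum → copper → silver → gold; platinum, copper, silver, gold, platinum, copper, silver → gold.
Y goes B, C, D, E, F, G, H → I (letters move forward 1 place in the alphabet).
Z — alternating steps +3, +7, +3, +7, …: 1, 4, 11, 14, 21, 24, 31 → 34.
So the next tuple is {x=gold y=I z=34}.

{x=gold y=I z=34}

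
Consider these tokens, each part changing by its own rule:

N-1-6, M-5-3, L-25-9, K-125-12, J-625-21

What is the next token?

I-3125-33

For the letter, letters move back 1 place in the alphabet: N, M, L, K, J → I.
Second component: ×5 each step; 1, 5, 25, 125, 625 → 3125.
Third component: each term is the sum of the two before it, so 6, 3, 9, 12, 21 → 33.
So the next token is I-3125-33.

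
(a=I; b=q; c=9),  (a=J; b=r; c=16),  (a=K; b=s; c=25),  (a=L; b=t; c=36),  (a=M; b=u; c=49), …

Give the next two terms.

A — letters move forward 1 place in the alphabet: I, J, K, L, M → N → O.
For the b, letters move forward 1 place in the alphabet: q, r, s, t, u → v → w.
C: perfect squares: 3², 4², 5², …; 9, 16, 25, 36, 49 → 64 → 81.
Putting the parts together: (a=N; b=v; c=64) and then (a=O; b=w; c=81).

(a=N; b=v; c=64), (a=O; b=w; c=81)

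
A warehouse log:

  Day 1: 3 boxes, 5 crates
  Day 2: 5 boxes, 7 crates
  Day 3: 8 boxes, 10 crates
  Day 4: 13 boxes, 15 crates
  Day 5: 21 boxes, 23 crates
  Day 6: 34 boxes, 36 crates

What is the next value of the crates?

Boxes: each term is the sum of the two before it, so 3, 5, 8, 13, 21, 34 → 55.
Crates: always 2 more than the boxes, so 5, 7, 10, 15, 23, 36 → 57.

57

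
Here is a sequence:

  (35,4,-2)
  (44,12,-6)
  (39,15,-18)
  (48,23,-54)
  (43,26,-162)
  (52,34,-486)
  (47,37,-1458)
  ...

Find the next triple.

(56,45,-4374)

For the first part, alternating steps +9, −5, +9, −5, …: 35, 44, 39, 48, 43, 52, 47 → 56.
Second part: 4, 12, 15, 23, 26, 34, 37 → 45 (alternating steps +8, +3, +8, +3, …).
Third part: ×3 each step, so -2, -6, -18, -54, -162, -486, -1458 → -4374.
So the next triple is (56,45,-4374).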